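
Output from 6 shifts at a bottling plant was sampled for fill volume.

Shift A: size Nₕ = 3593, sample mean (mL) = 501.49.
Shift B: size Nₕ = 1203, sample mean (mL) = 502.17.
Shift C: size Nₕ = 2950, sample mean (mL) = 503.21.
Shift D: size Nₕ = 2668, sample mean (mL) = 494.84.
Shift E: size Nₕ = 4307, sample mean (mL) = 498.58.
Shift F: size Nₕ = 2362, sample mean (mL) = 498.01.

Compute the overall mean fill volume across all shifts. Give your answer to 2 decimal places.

499.58

x̄_st = (Σ Nₕx̄ₕ) / (Σ Nₕ) = (3593·501.49 + 1203·502.17 + 2950·503.21 + 2668·494.84 + 4307·498.58 + 2362·498.01) / 17083
= 8534350.38 / 17083 = 499.5815... → 499.58.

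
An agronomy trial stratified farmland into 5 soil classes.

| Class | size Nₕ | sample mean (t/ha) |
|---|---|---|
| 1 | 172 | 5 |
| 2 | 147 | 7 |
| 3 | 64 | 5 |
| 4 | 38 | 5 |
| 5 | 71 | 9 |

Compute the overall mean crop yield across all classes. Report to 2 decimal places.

6.17

N = 172 + 147 + 64 + 38 + 71 = 492.
Weight each subgroup mean by Nₕ/N and sum.
Σ Nₕx̄ₕ = 172·5 + 147·7 + 64·5 + 38·5 + 71·9 = 860 + 1029 + 320 + 190 + 639 = 3038.
Divide by N: 3038 / 492 = 6.1748... → 6.17.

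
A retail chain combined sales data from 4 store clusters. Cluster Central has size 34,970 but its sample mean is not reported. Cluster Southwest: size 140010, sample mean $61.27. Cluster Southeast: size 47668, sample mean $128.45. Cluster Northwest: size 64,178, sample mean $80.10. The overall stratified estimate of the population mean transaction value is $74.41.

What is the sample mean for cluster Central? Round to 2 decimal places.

42.91

Σ Nₕx̄ₕ = N·μ, so 34970·x̄_Central = 286826·74.41 − (140010·61.27 + 47668·128.45 + 64178·80.10).
= 21342722.66 − 19842025.1 = 1500697.56.
x̄_Central = 1500697.56 / 34970 = 42.9139... → 42.91.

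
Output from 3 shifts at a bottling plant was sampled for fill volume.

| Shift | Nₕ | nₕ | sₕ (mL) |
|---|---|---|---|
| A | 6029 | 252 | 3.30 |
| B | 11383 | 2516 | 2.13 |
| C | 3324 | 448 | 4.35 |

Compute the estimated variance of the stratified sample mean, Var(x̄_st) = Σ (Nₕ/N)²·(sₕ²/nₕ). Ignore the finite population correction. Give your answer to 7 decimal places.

N = 20736; Wₕ = Nₕ/N.
shift A: (6029/20736)²·3.30²/252 = 0.0036531536
shift B: (11383/20736)²·2.13²/2516 = 0.0005433905
shift C: (3324/20736)²·4.35²/448 = 0.0010853569
Sum = 0.0052819011 → 0.0052819.

0.0052819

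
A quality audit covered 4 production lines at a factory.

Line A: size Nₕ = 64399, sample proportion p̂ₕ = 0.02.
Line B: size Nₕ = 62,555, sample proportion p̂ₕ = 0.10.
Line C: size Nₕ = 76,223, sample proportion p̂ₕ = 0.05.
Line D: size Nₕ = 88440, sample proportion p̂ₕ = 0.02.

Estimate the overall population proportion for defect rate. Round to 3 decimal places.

0.045

N = 64399 + 62555 + 76223 + 88440 = 291617.
Overall proportion = Σ (Nₕ/N)·p̂ₕ.
Σ Nₕp̂ₕ = 1287.98 + 6255.5 + 3811.15 + 1768.8 = 13123.43.
13123.43 / 291617 = 0.04500... → 0.045.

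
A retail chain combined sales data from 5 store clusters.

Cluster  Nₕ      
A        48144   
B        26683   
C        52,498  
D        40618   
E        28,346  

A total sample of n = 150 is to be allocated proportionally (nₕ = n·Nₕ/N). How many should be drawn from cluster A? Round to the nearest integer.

37

N = 48144 + 26683 + 52498 + 40618 + 28346 = 196289.
n_A = 150·48144/196289 = 36.791... → 37.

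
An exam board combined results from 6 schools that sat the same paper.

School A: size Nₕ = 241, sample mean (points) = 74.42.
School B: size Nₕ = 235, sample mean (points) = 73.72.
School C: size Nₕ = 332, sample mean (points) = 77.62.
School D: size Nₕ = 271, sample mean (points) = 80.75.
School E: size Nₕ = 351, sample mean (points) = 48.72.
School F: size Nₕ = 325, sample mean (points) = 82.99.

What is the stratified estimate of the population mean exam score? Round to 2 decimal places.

x̄_st = (Σ Nₕx̄ₕ) / (Σ Nₕ) = (241·74.42 + 235·73.72 + 332·77.62 + 271·80.75 + 351·48.72 + 325·82.99) / 1755
= 126984.98 / 1755 = 72.3561... → 72.36.

72.36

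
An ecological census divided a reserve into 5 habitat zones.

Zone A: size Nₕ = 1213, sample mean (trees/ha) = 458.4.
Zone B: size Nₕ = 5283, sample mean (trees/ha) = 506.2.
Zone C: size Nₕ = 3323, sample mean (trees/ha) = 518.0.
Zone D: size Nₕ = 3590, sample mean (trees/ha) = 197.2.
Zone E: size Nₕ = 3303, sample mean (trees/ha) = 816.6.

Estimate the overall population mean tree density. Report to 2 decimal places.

500.05

N = 1213 + 5283 + 3323 + 3590 + 3303 = 16712.
The stratified mean weights each stratum mean by its population share Nₕ/N.
Σ Nₕx̄ₕ = 1213·458.4 + 5283·506.2 + 3323·518.0 + 3590·197.2 + 3303·816.6 = 556039.2 + 2674254.6 + 1721314 + 707948 + 2697229.8 = 8356785.6.
Divide by N: 8356785.6 / 16712 = 500.0470... → 500.05.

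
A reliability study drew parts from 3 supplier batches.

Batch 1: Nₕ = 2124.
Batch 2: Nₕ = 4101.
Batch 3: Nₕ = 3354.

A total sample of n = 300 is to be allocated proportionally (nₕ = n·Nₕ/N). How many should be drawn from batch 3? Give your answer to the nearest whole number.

105

Share of batch 3 = 3354/9579 = 0.35014.
Allocate 300 × 0.35014 = 105.042... → 105.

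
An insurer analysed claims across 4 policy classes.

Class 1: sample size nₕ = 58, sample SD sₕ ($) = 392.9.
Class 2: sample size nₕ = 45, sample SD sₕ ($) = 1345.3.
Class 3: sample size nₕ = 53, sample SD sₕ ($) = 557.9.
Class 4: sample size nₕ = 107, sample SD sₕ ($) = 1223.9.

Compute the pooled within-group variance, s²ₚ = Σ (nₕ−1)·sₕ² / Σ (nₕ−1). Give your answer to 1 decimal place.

Degrees of freedom: 57 + 44 + 52 + 106 = 259.
Σ(nₕ−1)sₕ² = 57·154370.41 + 44·1809832.09 + 52·311252.41 + 106·1497931.21 = 263397558.91.
s²ₚ = 263397558.91 / 259 = 1016978.992... → 1016979.0.

1016979.0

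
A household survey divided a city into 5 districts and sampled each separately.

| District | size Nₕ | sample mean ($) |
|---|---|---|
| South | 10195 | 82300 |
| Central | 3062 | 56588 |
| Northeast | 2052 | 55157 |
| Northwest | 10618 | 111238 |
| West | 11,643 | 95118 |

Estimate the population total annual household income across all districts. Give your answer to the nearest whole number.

3414087078

Population total = Σ Nₕ·x̄ₕ (each stratum's size times its mean).
10195·82300 + 3062·56588 + 2052·55157 + 10618·111238 + 11643·95118 = 839048500 + 173272456 + 113182164 + 1181125084 + 1107458874 = 3414087078.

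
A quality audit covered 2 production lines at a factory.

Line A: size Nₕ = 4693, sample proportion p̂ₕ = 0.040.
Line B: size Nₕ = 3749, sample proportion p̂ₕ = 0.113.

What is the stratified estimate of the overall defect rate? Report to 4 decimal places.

N = 4693 + 3749 = 8442.
Overall proportion = Σ (Nₕ/N)·p̂ₕ.
Σ Nₕp̂ₕ = 187.72 + 423.637 = 611.357.
611.357 / 8442 = 0.072419... → 0.0724.

0.0724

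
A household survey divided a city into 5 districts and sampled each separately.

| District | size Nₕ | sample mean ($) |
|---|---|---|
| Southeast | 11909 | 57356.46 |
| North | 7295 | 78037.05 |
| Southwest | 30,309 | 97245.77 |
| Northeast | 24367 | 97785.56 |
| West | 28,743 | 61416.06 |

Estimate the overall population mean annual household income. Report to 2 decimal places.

x̄_st = (Σ Nₕx̄ₕ) / (Σ Nₕ) = (11909·57356.46 + 7295·78037.05 + 30309·97245.77 + 24367·97785.56 + 28743·61416.06) / 102623
= 8347782957.92 / 102623 = 81344.1719... → 81344.17.

81344.17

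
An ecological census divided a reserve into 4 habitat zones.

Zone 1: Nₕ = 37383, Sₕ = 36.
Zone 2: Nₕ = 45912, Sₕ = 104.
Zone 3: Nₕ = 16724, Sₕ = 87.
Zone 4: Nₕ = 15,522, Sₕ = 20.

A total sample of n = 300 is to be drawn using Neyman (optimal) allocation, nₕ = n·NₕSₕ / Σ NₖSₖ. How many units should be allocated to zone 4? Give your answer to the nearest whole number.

Σ NₕSₕ = 37383·36 + 45912·104 + 16724·87 + 15522·20 = 7886064.
Share for 4: 310440/7886064 = 0.03937.
n_4 = 300 × 0.03937 = 11.810... → 12.

12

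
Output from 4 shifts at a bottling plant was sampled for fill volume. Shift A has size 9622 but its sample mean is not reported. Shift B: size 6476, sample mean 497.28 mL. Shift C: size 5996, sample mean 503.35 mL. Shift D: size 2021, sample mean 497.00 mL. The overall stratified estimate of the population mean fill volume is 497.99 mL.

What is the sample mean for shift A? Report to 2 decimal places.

495.34

N = 9622 + 6476 + 5996 + 2021 = 24115.
Overall total = μ·N = 497.99·24115 = 12009028.85.
Subtract the known strata: 6476·497.28 + 5996·503.35 + 2021·497.00 = 7242908.88.
Remaining total for shift A: 12009028.85 − 7242908.88 = 4766119.97.
Divide by its size: 4766119.97 / 9622 = 495.3357... → 495.34.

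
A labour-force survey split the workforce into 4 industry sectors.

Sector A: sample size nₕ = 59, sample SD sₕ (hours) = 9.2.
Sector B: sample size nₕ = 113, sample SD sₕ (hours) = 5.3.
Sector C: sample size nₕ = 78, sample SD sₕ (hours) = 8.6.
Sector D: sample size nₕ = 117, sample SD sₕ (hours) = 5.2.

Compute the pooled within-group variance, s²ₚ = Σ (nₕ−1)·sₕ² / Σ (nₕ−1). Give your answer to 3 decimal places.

46.520

Degrees of freedom: 58 + 112 + 77 + 116 = 363.
Σ(nₕ−1)sₕ² = 58·84.64 + 112·28.09 + 77·73.96 + 116·27.04 = 16886.76.
s²ₚ = 16886.76 / 363 = 46.52 → 46.520.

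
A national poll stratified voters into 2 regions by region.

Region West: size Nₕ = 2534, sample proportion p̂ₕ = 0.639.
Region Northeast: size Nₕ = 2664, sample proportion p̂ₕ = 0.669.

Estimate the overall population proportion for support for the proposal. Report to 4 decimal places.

N = 2534 + 2664 = 5198.
Overall proportion = Σ (Nₕ/N)·p̂ₕ.
Σ Nₕp̂ₕ = 1619.226 + 1782.216 = 3401.442.
3401.442 / 5198 = 0.654375... → 0.6544.

0.6544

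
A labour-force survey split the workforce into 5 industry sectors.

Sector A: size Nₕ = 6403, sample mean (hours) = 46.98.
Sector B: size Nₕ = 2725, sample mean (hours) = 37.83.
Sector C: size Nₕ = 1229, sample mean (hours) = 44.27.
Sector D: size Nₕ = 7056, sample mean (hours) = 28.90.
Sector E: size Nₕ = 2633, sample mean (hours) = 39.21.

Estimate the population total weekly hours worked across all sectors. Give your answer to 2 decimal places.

A: 6403·46.98 = 300812.94
B: 2725·37.83 = 103086.75
C: 1229·44.27 = 54407.83
D: 7056·28.90 = 203918.4
E: 2633·39.21 = 103239.93
τ̂ = Σ Nₕx̄ₕ = 765465.85.

765465.85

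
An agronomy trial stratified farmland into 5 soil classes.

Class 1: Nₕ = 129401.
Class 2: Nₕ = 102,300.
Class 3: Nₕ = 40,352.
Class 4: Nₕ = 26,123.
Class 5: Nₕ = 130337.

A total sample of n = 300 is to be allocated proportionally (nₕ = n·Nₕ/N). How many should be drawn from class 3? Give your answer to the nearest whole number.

28

Share of class 3 = 40352/428513 = 0.09417.
Allocate 300 × 0.09417 = 28.250... → 28.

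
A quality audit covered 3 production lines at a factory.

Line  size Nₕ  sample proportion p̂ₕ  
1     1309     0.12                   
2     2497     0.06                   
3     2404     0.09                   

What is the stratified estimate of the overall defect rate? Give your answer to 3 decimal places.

0.084

N = 1309 + 2497 + 2404 = 6210.
Overall proportion = Σ (Nₕ/N)·p̂ₕ.
Σ Nₕp̂ₕ = 157.08 + 149.82 + 216.36 = 523.26.
523.26 / 6210 = 0.08426... → 0.084.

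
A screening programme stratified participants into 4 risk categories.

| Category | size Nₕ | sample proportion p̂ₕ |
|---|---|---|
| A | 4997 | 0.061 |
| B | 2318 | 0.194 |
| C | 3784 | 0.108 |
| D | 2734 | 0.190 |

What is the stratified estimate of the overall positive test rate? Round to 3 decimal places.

0.122

N = 4997 + 2318 + 3784 + 2734 = 13833.
Overall proportion = Σ (Nₕ/N)·p̂ₕ.
Σ Nₕp̂ₕ = 304.817 + 449.692 + 408.672 + 519.46 = 1682.641.
1682.641 / 13833 = 0.12164... → 0.122.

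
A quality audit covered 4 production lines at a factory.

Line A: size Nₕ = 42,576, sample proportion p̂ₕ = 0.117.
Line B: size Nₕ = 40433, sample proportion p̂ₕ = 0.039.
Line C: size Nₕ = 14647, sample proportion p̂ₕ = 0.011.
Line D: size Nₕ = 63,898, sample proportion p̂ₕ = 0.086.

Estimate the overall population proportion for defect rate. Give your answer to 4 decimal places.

N = 42576 + 40433 + 14647 + 63898 = 161554.
Overall proportion = Σ (Nₕ/N)·p̂ₕ.
Σ Nₕp̂ₕ = 4981.392 + 1576.887 + 161.117 + 5495.228 = 12214.624.
12214.624 / 161554 = 0.075607... → 0.0756.

0.0756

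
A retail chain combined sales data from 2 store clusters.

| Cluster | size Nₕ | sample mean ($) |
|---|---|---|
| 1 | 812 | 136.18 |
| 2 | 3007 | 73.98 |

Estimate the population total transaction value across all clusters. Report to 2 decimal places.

333036.02

Population total = Σ Nₕ·x̄ₕ (each stratum's size times its mean).
812·136.18 + 3007·73.98 = 110578.16 + 222457.86 = 333036.02.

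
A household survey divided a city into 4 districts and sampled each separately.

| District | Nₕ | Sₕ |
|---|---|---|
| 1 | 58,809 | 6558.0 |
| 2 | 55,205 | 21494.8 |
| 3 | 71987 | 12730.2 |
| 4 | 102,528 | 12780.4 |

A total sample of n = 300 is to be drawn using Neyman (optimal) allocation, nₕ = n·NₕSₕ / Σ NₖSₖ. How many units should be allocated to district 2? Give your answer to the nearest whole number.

Σ NₕSₕ = 58809·6558.0 + 55205·21494.8 + 71987·12730.2 + 102528·12780.4 = 3799047614.6.
Share for 2: 1186620434/3799047614.6 = 0.31235.
n_2 = 300 × 0.31235 = 93.704... → 94.

94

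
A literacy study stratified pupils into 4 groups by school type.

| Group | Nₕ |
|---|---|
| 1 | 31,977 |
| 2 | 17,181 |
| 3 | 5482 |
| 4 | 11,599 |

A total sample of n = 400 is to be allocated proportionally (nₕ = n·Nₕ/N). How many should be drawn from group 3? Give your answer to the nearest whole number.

Share of group 3 = 5482/66239 = 0.08276.
Allocate 400 × 0.08276 = 33.104... → 33.

33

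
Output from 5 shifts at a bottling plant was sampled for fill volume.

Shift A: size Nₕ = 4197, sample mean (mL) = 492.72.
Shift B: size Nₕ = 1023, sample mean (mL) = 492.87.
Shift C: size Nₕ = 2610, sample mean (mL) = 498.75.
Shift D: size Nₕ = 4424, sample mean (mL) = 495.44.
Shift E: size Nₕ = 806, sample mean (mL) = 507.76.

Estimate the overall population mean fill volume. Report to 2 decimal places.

495.79

N = 4197 + 1023 + 2610 + 4424 + 806 = 13060.
Overall mean = Σ (Nₕ/N)·x̄ₕ — weight by population share, not a simple average.
Σ Nₕx̄ₕ = 4197·492.72 + 1023·492.87 + 2610·498.75 + 4424·495.44 + 806·507.76 = 2067945.84 + 504206.01 + 1301737.5 + 2191826.56 + 409254.56 = 6474970.47.
Divide by N: 6474970.47 / 13060 = 495.7864... → 495.79.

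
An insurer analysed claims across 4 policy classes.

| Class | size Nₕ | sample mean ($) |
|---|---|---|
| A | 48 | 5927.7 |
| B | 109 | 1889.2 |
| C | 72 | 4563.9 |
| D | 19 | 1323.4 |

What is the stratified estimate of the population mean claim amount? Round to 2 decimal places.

N = 48 + 109 + 72 + 19 = 248.
The stratified mean weights each stratum mean by its population share Nₕ/N.
Σ Nₕx̄ₕ = 48·5927.7 + 109·1889.2 + 72·4563.9 + 19·1323.4 = 284529.6 + 205922.8 + 328600.8 + 25144.6 = 844197.8.
Divide by N: 844197.8 / 248 = 3404.0234... → 3404.02.

3404.02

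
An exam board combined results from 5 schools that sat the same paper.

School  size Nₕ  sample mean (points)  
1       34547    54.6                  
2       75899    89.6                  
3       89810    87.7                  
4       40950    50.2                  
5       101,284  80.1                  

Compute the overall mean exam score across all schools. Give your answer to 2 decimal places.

x̄_st = (Σ Nₕx̄ₕ) / (Σ Nₕ) = (34547·54.6 + 75899·89.6 + 89810·87.7 + 40950·50.2 + 101284·80.1) / 342490
= 26731692 / 342490 = 78.0510... → 78.05.

78.05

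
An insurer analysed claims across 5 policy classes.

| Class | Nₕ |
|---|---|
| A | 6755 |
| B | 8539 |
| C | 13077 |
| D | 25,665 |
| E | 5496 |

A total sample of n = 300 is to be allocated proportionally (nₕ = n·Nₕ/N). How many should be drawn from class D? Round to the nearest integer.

Share of class D = 25665/59532 = 0.43111.
Allocate 300 × 0.43111 = 129.334... → 129.

129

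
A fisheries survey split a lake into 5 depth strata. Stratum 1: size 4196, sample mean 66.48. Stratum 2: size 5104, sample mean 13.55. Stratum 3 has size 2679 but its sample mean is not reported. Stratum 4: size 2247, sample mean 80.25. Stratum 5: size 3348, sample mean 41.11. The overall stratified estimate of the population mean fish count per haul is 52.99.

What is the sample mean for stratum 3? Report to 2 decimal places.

N = 4196 + 5104 + 2679 + 2247 + 3348 = 17574.
Overall total = μ·N = 52.99·17574 = 931246.26.
Subtract the known strata: 4196·66.48 + 5104·13.55 + 2247·80.25 + 3348·41.11 = 666067.31.
Remaining total for stratum 3: 931246.26 − 666067.31 = 265178.95.
Divide by its size: 265178.95 / 2679 = 98.9843... → 98.98.

98.98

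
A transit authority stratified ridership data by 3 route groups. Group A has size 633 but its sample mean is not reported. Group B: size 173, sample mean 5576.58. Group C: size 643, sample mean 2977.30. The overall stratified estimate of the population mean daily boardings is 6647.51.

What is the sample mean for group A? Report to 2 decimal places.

Σ Nₕx̄ₕ = N·μ, so 633·x̄_A = 1449·6647.51 − (173·5576.58 + 643·2977.30).
= 9632241.99 − 2879152.24 = 6753089.75.
x̄_A = 6753089.75 / 633 = 10668.3882... → 10668.39.

10668.39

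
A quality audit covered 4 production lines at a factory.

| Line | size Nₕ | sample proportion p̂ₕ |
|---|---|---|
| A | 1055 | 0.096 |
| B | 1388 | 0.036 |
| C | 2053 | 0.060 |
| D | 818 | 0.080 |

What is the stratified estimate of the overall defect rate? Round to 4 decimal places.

0.0640

N = 1055 + 1388 + 2053 + 818 = 5314.
Overall proportion = Σ (Nₕ/N)·p̂ₕ.
Σ Nₕp̂ₕ = 101.28 + 49.968 + 123.18 + 65.44 = 339.868.
339.868 / 5314 = 0.063957... → 0.0640.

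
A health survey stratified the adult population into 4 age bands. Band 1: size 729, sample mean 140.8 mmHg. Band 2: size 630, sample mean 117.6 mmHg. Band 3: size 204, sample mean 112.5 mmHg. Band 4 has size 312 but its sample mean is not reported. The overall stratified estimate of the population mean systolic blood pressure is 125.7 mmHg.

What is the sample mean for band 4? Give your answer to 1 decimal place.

115.4

Σ Nₕx̄ₕ = N·μ, so 312·x̄_4 = 1875·125.7 − (729·140.8 + 630·117.6 + 204·112.5).
= 235687.5 − 199681.2 = 36006.3.
x̄_4 = 36006.3 / 312 = 115.405... → 115.4.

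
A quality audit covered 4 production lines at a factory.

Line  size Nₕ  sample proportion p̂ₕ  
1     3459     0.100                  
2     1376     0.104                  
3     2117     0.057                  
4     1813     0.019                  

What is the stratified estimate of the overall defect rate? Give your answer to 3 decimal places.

0.073

N = 3459 + 1376 + 2117 + 1813 = 8765.
Overall proportion = Σ (Nₕ/N)·p̂ₕ.
Σ Nₕp̂ₕ = 345.9 + 143.104 + 120.669 + 34.447 = 644.12.
644.12 / 8765 = 0.07349... → 0.073.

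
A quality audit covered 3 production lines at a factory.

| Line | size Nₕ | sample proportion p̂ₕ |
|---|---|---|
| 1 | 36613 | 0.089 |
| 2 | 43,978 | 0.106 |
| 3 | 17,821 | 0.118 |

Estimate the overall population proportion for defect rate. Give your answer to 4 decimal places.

0.1018

N = 36613 + 43978 + 17821 = 98412.
Overall proportion = Σ (Nₕ/N)·p̂ₕ.
Σ Nₕp̂ₕ = 3258.557 + 4661.668 + 2102.878 = 10023.103.
10023.103 / 98412 = 0.101848... → 0.1018.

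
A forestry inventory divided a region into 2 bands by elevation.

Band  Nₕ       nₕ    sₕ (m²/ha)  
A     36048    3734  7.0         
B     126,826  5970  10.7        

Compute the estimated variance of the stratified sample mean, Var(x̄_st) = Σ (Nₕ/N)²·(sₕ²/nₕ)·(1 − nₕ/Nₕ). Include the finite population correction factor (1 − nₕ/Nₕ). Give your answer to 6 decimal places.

0.011657

N = 162874; Wₕ = Nₕ/N.
band A: (36048/162874)²·7.0²/3734·(1 − 3734/36048) = 0.000576222
band B: (126826/162874)²·10.7²/5970·(1 − 5970/126826) = 0.011080675
Sum = 0.011656897 → 0.011657.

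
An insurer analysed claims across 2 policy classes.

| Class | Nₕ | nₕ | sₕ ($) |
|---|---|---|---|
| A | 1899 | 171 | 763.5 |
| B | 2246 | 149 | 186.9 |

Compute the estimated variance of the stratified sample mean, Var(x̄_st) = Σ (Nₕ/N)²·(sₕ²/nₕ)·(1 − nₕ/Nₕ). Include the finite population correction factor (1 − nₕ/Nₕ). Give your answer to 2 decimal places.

715.36

N = 4145. Term for each stratum: Wₕ²sₕ²/nₕ·(1−nₕ/Nₕ).
Var(x̄_st) = 651.09087 + 64.26751 = 715.35838 → 715.36.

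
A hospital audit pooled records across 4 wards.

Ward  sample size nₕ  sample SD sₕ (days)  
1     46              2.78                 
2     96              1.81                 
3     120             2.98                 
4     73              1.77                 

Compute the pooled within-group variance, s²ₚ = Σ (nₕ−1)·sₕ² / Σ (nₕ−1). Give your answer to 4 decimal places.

Degrees of freedom: 45 + 95 + 119 + 72 = 331.
Σ(nₕ−1)sₕ² = 45·7.7284 + 95·3.2761 + 119·8.8804 + 72·3.1329 = 1941.3439.
s²ₚ = 1941.3439 / 331 = 5.865087... → 5.8651.

5.8651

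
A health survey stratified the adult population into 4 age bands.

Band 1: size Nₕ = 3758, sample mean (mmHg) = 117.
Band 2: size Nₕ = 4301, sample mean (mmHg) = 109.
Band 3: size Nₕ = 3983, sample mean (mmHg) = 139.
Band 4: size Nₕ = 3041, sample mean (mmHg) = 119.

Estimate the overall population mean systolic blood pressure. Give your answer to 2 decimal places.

120.93

N = 3758 + 4301 + 3983 + 3041 = 15083.
Weight each subgroup mean by Nₕ/N and sum.
Σ Nₕx̄ₕ = 3758·117 + 4301·109 + 3983·139 + 3041·119 = 439686 + 468809 + 553637 + 361879 = 1824011.
Divide by N: 1824011 / 15083 = 120.9316... → 120.93.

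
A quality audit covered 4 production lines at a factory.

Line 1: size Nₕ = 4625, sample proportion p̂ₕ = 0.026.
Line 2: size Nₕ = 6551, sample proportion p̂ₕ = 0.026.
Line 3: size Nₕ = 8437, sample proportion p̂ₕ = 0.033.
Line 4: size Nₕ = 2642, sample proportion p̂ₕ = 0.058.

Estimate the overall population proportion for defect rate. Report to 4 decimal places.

0.0325

Wₕ = Nₕ/N with N = 22255: 0.2078, 0.2944, 0.3791, 0.1187.
p̂_st = 0.2078·0.026 + 0.2944·0.026 + 0.3791·0.033 + 0.1187·0.058 ≈ 0.032453... → 0.0325.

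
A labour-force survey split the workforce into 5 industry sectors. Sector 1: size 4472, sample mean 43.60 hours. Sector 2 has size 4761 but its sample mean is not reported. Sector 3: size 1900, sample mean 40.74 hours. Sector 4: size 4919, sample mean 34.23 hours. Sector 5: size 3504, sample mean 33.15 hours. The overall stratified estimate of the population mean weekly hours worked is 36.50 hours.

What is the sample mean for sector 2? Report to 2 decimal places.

Σ Nₕx̄ₕ = N·μ, so 4761·x̄_2 = 19556·36.50 − (4472·43.60 + 1900·40.74 + 4919·34.23 + 3504·33.15).
= 713794 − 556920.17 = 156873.83.
x̄_2 = 156873.83 / 4761 = 32.9498... → 32.95.

32.95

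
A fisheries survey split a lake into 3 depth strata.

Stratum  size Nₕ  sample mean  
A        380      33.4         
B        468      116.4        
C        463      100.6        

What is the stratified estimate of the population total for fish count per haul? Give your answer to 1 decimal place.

Estimate total by summing Nₕ·x̄ₕ over strata.
380·33.4 + 468·116.4 + 463·100.6 = 12692 + 54475.2 + 46577.8 = 113745.0.

113745.0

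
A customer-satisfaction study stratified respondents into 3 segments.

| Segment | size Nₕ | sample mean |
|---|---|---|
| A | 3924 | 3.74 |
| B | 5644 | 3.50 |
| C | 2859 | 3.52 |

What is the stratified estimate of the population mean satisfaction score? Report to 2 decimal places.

N = 12427; weights Wₕ = Nₕ/N = (0.3158, 0.4542, 0.2301).
x̄_st = Σ Wₕ·x̄ₕ = 0.3158·3.74 + 0.4542·3.50 + 0.2301·3.52 ≈ 3.5804...
→ 3.58.

3.58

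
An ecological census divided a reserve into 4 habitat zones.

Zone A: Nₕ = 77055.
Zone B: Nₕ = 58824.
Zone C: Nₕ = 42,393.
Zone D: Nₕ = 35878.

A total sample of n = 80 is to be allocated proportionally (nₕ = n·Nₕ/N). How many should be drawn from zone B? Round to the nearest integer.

22

N = 77055 + 58824 + 42393 + 35878 = 214150.
n_B = 80·58824/214150 = 21.975... → 22.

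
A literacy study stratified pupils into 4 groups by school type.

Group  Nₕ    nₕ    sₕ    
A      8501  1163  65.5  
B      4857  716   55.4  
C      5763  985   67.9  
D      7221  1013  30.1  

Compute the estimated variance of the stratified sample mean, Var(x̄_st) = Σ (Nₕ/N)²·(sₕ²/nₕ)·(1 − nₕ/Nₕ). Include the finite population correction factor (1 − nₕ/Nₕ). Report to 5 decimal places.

0.69939

N = 26342; Wₕ = Nₕ/N.
group A: (8501/26342)²·65.5²/1163·(1 − 1163/8501) = 0.33162947
group B: (4857/26342)²·55.4²/716·(1 − 716/4857) = 0.12424598
group C: (5763/26342)²·67.9²/985·(1 − 985/5763) = 0.18573793
group D: (7221/26342)²·30.1²/1013·(1 − 1013/7221) = 0.05777968
Sum = 0.69939306 → 0.69939.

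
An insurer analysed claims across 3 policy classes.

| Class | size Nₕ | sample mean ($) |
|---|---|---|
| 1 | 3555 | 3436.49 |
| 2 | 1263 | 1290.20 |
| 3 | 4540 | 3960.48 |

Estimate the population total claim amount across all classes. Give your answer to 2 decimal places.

31826823.75

1: 3555·3436.49 = 12216721.95
2: 1263·1290.20 = 1629522.6
3: 4540·3960.48 = 17980579.2
τ̂ = Σ Nₕx̄ₕ = 31826823.75.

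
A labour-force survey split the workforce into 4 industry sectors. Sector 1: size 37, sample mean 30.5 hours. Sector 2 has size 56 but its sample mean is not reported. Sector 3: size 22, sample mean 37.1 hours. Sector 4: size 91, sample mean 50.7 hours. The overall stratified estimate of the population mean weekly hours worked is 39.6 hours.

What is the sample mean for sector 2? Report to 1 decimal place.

28.6

Σ Nₕx̄ₕ = N·μ, so 56·x̄_2 = 206·39.6 − (37·30.5 + 22·37.1 + 91·50.7).
= 8157.6 − 6558.4 = 1599.2.
x̄_2 = 1599.2 / 56 = 28.557... → 28.6.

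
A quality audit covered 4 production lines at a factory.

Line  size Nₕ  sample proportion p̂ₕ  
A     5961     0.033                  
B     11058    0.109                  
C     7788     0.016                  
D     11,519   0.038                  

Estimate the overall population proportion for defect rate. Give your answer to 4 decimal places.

N = 5961 + 11058 + 7788 + 11519 = 36326.
Overall proportion = Σ (Nₕ/N)·p̂ₕ.
Σ Nₕp̂ₕ = 196.713 + 1205.322 + 124.608 + 437.722 = 1964.365.
1964.365 / 36326 = 0.054076... → 0.0541.

0.0541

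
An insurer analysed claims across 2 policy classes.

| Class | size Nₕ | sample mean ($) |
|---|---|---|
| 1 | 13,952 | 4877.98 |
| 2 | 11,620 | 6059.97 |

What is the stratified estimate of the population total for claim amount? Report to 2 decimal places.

Estimate total by summing Nₕ·x̄ₕ over strata.
13952·4877.98 + 11620·6059.97 = 68057576.96 + 70416851.4 = 138474428.36.

138474428.36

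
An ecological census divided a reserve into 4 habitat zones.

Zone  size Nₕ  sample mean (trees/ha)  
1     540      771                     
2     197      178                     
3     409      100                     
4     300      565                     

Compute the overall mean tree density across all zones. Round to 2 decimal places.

x̄_st = (Σ Nₕx̄ₕ) / (Σ Nₕ) = (540·771 + 197·178 + 409·100 + 300·565) / 1446
= 661806 / 1446 = 457.6805... → 457.68.

457.68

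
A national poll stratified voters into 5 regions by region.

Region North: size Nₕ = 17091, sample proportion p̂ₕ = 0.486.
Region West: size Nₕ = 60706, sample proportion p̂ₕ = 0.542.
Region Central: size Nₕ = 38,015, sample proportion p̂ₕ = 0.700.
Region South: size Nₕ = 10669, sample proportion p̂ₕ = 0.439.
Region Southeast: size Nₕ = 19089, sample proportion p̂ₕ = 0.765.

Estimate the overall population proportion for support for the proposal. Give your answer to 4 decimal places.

N = 17091 + 60706 + 38015 + 10669 + 19089 = 145570.
Overall proportion = Σ (Nₕ/N)·p̂ₕ.
Σ Nₕp̂ₕ = 8306.226 + 32902.652 + 26610.5 + 4683.691 + 14603.085 = 87106.154.
87106.154 / 145570 = 0.598380... → 0.5984.

0.5984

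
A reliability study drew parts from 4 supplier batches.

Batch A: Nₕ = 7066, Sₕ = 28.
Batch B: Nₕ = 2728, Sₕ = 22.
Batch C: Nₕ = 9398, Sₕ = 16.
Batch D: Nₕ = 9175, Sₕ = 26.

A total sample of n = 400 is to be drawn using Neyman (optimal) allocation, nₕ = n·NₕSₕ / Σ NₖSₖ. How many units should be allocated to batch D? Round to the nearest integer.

148

A: NₕSₕ = 7066·28 = 197848
B: NₕSₕ = 2728·22 = 60016
C: NₕSₕ = 9398·16 = 150368
D: NₕSₕ = 9175·26 = 238550
Σ NₕSₕ = 646782.
n_D = 400·238550/646782 = 147.530... → 148.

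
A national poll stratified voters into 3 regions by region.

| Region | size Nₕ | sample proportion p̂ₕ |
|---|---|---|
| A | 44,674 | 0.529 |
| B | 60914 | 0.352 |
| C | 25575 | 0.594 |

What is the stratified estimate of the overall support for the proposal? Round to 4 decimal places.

0.4595

N = 44674 + 60914 + 25575 = 131163.
Overall proportion = Σ (Nₕ/N)·p̂ₕ.
Σ Nₕp̂ₕ = 23632.546 + 21441.728 + 15191.55 = 60265.824.
60265.824 / 131163 = 0.459473... → 0.4595.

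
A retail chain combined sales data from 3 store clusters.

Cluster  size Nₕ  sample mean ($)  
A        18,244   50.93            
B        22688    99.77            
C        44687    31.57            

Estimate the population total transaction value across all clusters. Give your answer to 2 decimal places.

Estimate total by summing Nₕ·x̄ₕ over strata.
18244·50.93 + 22688·99.77 + 44687·31.57 = 929166.92 + 2263581.76 + 1410768.59 = 4603517.27.

4603517.27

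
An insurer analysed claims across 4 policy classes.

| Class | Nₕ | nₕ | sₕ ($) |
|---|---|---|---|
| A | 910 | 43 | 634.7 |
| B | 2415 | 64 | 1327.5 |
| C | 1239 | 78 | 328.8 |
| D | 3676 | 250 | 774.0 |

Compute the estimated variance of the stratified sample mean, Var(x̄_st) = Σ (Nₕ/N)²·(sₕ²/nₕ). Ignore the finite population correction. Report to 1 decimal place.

N = 8240. Term for each stratum: Wₕ²sₕ²/nₕ.
Var(x̄_st) = 114.2607 + 2365.2058 + 31.3370 + 476.9123 = 2987.7157 → 2987.7.

2987.7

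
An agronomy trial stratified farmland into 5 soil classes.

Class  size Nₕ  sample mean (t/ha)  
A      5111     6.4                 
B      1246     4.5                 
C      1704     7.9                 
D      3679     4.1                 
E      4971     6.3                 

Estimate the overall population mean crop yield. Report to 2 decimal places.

5.88

x̄_st = (Σ Nₕx̄ₕ) / (Σ Nₕ) = (5111·6.4 + 1246·4.5 + 1704·7.9 + 3679·4.1 + 4971·6.3) / 16711
= 98180.2 / 16711 = 5.8752... → 5.88.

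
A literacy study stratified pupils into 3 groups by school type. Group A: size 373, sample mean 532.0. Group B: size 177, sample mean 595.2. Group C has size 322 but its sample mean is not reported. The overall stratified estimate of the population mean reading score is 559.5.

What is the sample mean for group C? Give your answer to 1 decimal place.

Σ Nₕx̄ₕ = N·μ, so 322·x̄_C = 872·559.5 − (373·532.0 + 177·595.2).
= 487884 − 303786.4 = 184097.6.
x̄_C = 184097.6 / 322 = 571.732... → 571.7.

571.7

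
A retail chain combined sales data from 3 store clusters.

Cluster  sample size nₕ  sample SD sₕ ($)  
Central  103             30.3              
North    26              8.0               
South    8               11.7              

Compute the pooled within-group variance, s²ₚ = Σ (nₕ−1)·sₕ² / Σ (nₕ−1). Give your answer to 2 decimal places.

717.94

Degrees of freedom: 102 + 25 + 7 = 134.
Σ(nₕ−1)sₕ² = 102·918.09 + 25·64 + 7·136.89 = 96203.41.
s²ₚ = 96203.41 / 134 = 717.9359... → 717.94.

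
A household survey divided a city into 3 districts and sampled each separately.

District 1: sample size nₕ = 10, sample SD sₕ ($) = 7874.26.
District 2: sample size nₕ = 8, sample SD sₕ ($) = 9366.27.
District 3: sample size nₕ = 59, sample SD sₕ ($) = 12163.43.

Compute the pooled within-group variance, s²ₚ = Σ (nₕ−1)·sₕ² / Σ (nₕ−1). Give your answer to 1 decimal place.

1: (10−1)·7874.26² = 9·62003970.5476 = 558035734.9284
2: (8−1)·9366.27² = 7·87727013.7129 = 614089095.9903
3: (59−1)·12163.43² = 58·147949029.3649 = 8581043703.1642
Numerator = 9753168534.0829; denominator = Σ(nₕ−1) = 74.
s²ₚ = 9753168534.0829/74 = 131799574.785... → 131799574.8.

131799574.8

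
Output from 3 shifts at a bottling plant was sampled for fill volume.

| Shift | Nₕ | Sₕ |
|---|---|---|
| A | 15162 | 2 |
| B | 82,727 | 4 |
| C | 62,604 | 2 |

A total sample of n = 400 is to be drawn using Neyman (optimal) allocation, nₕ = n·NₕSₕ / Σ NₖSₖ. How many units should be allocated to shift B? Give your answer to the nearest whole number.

272

Σ NₕSₕ = 15162·2 + 82727·4 + 62604·2 = 486440.
Share for B: 330908/486440 = 0.68026.
n_B = 400 × 0.68026 = 272.106... → 272.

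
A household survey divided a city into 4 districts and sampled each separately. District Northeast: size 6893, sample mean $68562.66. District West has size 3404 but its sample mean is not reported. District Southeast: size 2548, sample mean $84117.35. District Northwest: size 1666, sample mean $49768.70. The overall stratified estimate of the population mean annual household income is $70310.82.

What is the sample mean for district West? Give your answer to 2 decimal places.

N = 6893 + 3404 + 2548 + 1666 = 14511.
Overall total = μ·N = 70310.82·14511 = 1020280309.02.
Subtract the known strata: 6893·68562.66 + 2548·84117.35 + 1666·49768.70 = 769848077.38.
Remaining total for district West: 1020280309.02 − 769848077.38 = 250432231.64.
Divide by its size: 250432231.64 / 3404 = 73569.9858... → 73569.99.

73569.99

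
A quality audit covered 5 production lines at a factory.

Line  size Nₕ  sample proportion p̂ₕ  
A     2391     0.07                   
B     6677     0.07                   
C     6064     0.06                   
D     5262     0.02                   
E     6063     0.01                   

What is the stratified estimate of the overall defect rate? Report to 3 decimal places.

Wₕ = Nₕ/N with N = 26457: 0.0904, 0.2524, 0.2292, 0.1989, 0.2292.
p̂_st = 0.0904·0.07 + 0.2524·0.07 + 0.2292·0.06 + 0.1989·0.02 + 0.2292·0.01 ≈ 0.04401... → 0.044.

0.044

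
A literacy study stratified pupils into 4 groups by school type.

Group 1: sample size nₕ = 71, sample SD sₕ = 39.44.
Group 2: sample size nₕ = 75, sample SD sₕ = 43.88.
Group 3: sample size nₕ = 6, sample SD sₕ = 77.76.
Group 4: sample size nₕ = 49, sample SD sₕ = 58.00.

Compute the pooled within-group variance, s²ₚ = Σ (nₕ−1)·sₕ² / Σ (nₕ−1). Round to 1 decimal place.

2249.1

Degrees of freedom: 70 + 74 + 5 + 48 = 197.
Σ(nₕ−1)sₕ² = 70·1555.5136 + 74·1925.4544 + 5·6046.6176 + 48·3364 = 443074.6656.
s²ₚ = 443074.6656 / 197 = 2249.110... → 2249.1.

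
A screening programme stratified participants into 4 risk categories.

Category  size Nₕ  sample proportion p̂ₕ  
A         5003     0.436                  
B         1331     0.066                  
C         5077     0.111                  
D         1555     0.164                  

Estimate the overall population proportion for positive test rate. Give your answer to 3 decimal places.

0.238

N = 5003 + 1331 + 5077 + 1555 = 12966.
Overall proportion = Σ (Nₕ/N)·p̂ₕ.
Σ Nₕp̂ₕ = 2181.308 + 87.846 + 563.547 + 255.02 = 3087.721.
3087.721 / 12966 = 0.23814... → 0.238.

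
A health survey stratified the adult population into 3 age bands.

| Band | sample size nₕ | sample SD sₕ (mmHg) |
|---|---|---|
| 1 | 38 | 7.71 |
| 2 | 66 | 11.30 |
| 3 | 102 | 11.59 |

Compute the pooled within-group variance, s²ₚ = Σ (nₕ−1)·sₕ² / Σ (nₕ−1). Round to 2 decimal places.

Degrees of freedom: 37 + 65 + 101 = 203.
Σ(nₕ−1)sₕ² = 37·59.4441 + 65·127.69 + 101·134.3281 = 24066.4198.
s²ₚ = 24066.4198 / 203 = 118.5538... → 118.55.

118.55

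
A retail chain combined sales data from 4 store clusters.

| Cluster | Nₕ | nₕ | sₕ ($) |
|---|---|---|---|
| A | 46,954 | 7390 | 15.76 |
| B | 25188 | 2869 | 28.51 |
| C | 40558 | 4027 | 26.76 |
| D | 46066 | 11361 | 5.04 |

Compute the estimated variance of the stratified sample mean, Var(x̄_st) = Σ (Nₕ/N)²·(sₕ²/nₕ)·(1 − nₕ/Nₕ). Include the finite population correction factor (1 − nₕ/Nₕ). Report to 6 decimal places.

N = 158766. Term for each stratum: Wₕ²sₕ²/nₕ·(1−nₕ/Nₕ).
Var(x̄_st) = 0.002476999 + 0.006318548 + 0.010452344 + 0.000141808 = 0.019389699 → 0.019390.

0.019390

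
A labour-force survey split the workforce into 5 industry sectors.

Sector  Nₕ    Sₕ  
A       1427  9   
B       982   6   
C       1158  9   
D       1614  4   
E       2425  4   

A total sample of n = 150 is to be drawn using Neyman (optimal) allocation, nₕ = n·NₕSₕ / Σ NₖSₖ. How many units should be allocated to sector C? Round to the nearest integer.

35

Σ NₕSₕ = 1427·9 + 982·6 + 1158·9 + 1614·4 + 2425·4 = 45313.
Share for C: 10422/45313 = 0.23000.
n_C = 150 × 0.23000 = 34.500... → 35.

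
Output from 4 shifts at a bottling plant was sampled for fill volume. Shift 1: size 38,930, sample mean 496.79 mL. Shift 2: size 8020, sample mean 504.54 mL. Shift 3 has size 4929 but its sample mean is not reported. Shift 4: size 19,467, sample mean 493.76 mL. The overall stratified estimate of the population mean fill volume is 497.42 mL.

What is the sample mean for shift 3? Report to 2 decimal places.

Σ Nₕx̄ₕ = N·μ, so 4929·x̄_3 = 71346·497.42 − (38930·496.79 + 8020·504.54 + 19467·493.76).
= 35488927.32 − 32998471.42 = 2490455.9.
x̄_3 = 2490455.9 / 4929 = 505.2660... → 505.27.

505.27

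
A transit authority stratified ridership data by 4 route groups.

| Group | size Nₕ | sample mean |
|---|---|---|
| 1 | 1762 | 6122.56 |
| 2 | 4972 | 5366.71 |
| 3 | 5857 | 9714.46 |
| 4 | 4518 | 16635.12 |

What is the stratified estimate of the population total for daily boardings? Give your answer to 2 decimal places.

169526297.22

Population total = Σ Nₕ·x̄ₕ (each stratum's size times its mean).
1762·6122.56 + 4972·5366.71 + 5857·9714.46 + 4518·16635.12 = 10787950.72 + 26683282.12 + 56897592.22 + 75157472.16 = 169526297.22.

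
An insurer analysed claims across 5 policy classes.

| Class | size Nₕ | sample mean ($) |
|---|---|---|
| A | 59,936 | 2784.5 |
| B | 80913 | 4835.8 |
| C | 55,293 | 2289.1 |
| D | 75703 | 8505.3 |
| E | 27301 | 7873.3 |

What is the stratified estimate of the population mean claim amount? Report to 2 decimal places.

N = 59936 + 80913 + 55293 + 75703 + 27301 = 299146.
The stratified mean weights each stratum mean by its population share Nₕ/N.
Σ Nₕx̄ₕ = 59936·2784.5 + 80913·4835.8 + 55293·2289.1 + 75703·8505.3 + 27301·7873.3 = 166891792 + 391279085.4 + 126571206.3 + 643876725.9 + 214948963.3 = 1543567772.9.
Divide by N: 1543567772.9 / 299146 = 5159.9145... → 5159.91.

5159.91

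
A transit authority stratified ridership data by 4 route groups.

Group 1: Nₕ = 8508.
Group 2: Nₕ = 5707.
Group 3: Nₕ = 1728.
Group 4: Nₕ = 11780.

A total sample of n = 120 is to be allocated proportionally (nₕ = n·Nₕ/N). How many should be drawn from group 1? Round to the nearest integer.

N = 8508 + 5707 + 1728 + 11780 = 27723.
n_1 = 120·8508/27723 = 36.827... → 37.

37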